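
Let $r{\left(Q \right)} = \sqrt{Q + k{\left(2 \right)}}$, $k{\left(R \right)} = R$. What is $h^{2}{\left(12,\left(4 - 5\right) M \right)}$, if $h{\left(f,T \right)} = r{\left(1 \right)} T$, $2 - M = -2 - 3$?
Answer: $147$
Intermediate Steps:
$r{\left(Q \right)} = \sqrt{2 + Q}$ ($r{\left(Q \right)} = \sqrt{Q + 2} = \sqrt{2 + Q}$)
$M = 7$ ($M = 2 - \left(-2 - 3\right) = 2 - -5 = 2 + 5 = 7$)
$h{\left(f,T \right)} = T \sqrt{3}$ ($h{\left(f,T \right)} = \sqrt{2 + 1} T = \sqrt{3} T = T \sqrt{3}$)
$h^{2}{\left(12,\left(4 - 5\right) M \right)} = \left(\left(4 - 5\right) 7 \sqrt{3}\right)^{2} = \left(\left(-1\right) 7 \sqrt{3}\right)^{2} = \left(- 7 \sqrt{3}\right)^{2} = 147$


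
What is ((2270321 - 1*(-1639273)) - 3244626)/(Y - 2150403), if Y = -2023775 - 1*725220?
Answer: -332484/2449699 ≈ -0.13572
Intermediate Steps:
Y = -2748995 (Y = -2023775 - 725220 = -2748995)
((2270321 - 1*(-1639273)) - 3244626)/(Y - 2150403) = ((2270321 - 1*(-1639273)) - 3244626)/(-2748995 - 2150403) = ((2270321 + 1639273) - 3244626)/(-4899398) = (3909594 - 3244626)*(-1/4899398) = 664968*(-1/4899398) = -332484/2449699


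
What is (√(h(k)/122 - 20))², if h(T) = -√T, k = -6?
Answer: -20 - I*√6/122 ≈ -20.0 - 0.020078*I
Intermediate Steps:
(√(h(k)/122 - 20))² = (√(-√(-6)/122 - 20))² = (√(-I*√6*(1/122) - 20))² = (√(-I*√6/122 - 20))² = (√(-20 - I*√6/122))² = -20 - I*√6/122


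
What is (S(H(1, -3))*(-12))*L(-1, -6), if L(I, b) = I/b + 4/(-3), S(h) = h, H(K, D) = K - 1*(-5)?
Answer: 84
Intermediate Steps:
H(K, D) = 5 + K (H(K, D) = K + 5 = 5 + K)
L(I, b) = -4/3 + I/b (L(I, b) = I/b + 4*(-⅓) = I/b - 4/3 = -4/3 + I/b)
(S(H(1, -3))*(-12))*L(-1, -6) = ((5 + 1)*(-12))*(-4/3 - 1/(-6)) = (6*(-12))*(-4/3 - 1*(-⅙)) = -72*(-4/3 + ⅙) = -72*(-7/6) = 84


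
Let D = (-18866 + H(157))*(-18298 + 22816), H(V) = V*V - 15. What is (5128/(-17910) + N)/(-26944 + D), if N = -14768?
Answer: -33062501/58281110100 ≈ -0.00056729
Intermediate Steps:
H(V) = -15 + V² (H(V) = V² - 15 = -15 + V²)
D = 26059824 (D = (-18866 + (-15 + 157²))*(-18298 + 22816) = (-18866 + (-15 + 24649))*4518 = (-18866 + 24634)*4518 = 5768*4518 = 26059824)
(5128/(-17910) + N)/(-26944 + D) = (5128/(-17910) - 14768)/(-26944 + 26059824) = (5128*(-1/17910) - 14768)/26032880 = (-2564/8955 - 14768)*(1/26032880) = -132250004/8955*1/26032880 = -33062501/58281110100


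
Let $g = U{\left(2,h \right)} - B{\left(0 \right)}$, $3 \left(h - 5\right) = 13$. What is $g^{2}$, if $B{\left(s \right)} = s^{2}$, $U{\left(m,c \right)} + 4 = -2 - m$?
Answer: $64$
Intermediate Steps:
$h = \frac{28}{3}$ ($h = 5 + \frac{1}{3} \cdot 13 = 5 + \frac{13}{3} = \frac{28}{3} \approx 9.3333$)
$U{\left(m,c \right)} = -6 - m$ ($U{\left(m,c \right)} = -4 - \left(2 + m\right) = -6 - m$)
$g = -8$ ($g = \left(-6 - 2\right) - 0^{2} = \left(-6 - 2\right) - 0 = -8 + 0 = -8$)
$g^{2} = \left(-8\right)^{2} = 64$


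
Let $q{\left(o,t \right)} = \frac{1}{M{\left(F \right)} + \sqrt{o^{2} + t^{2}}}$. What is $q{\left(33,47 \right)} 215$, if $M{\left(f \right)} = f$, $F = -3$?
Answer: $\frac{645}{3289} + \frac{215 \sqrt{3298}}{3289} \approx 3.9502$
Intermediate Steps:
$q{\left(o,t \right)} = \frac{1}{-3 + \sqrt{o^{2} + t^{2}}}$
$q{\left(33,47 \right)} 215 = \frac{1}{-3 + \sqrt{33^{2} + 47^{2}}} \cdot 215 = \frac{1}{-3 + \sqrt{1089 + 2209}} \cdot 215 = \frac{1}{-3 + \sqrt{3298}} \cdot 215 = \frac{215}{-3 + \sqrt{3298}}$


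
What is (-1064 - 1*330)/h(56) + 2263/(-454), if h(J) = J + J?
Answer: -221583/12712 ≈ -17.431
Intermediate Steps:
h(J) = 2*J
(-1064 - 1*330)/h(56) + 2263/(-454) = (-1064 - 1*330)/((2*56)) + 2263/(-454) = (-1064 - 330)/112 + 2263*(-1/454) = -1394*1/112 - 2263/454 = -697/56 - 2263/454 = -221583/12712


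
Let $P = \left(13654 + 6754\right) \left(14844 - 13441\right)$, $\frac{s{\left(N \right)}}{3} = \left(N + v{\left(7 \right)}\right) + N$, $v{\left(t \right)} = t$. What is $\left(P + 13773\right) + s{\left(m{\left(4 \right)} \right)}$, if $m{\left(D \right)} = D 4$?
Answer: $28646314$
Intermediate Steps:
$m{\left(D \right)} = 4 D$
$s{\left(N \right)} = 21 + 6 N$ ($s{\left(N \right)} = 3 \left(\left(N + 7\right) + N\right) = 3 \left(\left(7 + N\right) + N\right) = 3 \left(7 + 2 N\right) = 21 + 6 N$)
$P = 28632424$ ($P = 20408 \cdot 1403 = 28632424$)
$\left(P + 13773\right) + s{\left(m{\left(4 \right)} \right)} = \left(28632424 + 13773\right) + \left(21 + 6 \cdot 4 \cdot 4\right) = 28646197 + \left(21 + 6 \cdot 16\right) = 28646197 + \left(21 + 96\right) = 28646197 + 117 = 28646314$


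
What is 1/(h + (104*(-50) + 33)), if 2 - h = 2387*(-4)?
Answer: 1/4383 ≈ 0.00022815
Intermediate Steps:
h = 9550 (h = 2 - 2387*(-4) = 2 - 1*(-9548) = 2 + 9548 = 9550)
1/(h + (104*(-50) + 33)) = 1/(9550 + (104*(-50) + 33)) = 1/(9550 + (-5200 + 33)) = 1/(9550 - 5167) = 1/4383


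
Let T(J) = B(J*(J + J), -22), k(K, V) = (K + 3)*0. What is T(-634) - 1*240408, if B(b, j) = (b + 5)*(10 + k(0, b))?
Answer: 7798762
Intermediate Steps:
k(K, V) = 0 (k(K, V) = (3 + K)*0 = 0)
B(b, j) = 50 + 10*b (B(b, j) = (b + 5)*(10 + 0) = (5 + b)*10 = 50 + 10*b)
T(J) = 50 + 20*J² (T(J) = 50 + 10*(J*(J + J)) = 50 + 10*(J*(2*J)) = 50 + 10*(2*J²) = 50 + 20*J²)
T(-634) - 1*240408 = (50 + 20*(-634)²) - 1*240408 = (50 + 20*401956) - 240408 = (50 + 8039120) - 240408 = 8039170 - 240408 = 7798762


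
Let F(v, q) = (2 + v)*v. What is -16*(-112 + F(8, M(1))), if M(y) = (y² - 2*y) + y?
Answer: 512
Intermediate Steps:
M(y) = y² - y
F(v, q) = v*(2 + v)
-16*(-112 + F(8, M(1))) = -16*(-112 + 8*(2 + 8)) = -16*(-112 + 8*10) = -16*(-112 + 80) = -16*(-32) = 512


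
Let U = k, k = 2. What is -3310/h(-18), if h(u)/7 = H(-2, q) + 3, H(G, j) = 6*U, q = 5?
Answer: -662/21 ≈ -31.524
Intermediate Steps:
U = 2
H(G, j) = 12 (H(G, j) = 6*2 = 12)
h(u) = 105 (h(u) = 7*(12 + 3) = 7*15 = 105)
-3310/h(-18) = -3310/105 = -3310*1/105 = -662/21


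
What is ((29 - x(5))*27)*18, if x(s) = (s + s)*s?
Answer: -10206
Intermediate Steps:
x(s) = 2*s² (x(s) = (2*s)*s = 2*s²)
((29 - x(5))*27)*18 = ((29 - 2*5²)*27)*18 = ((29 - 2*25)*27)*18 = ((29 - 1*50)*27)*18 = ((29 - 50)*27)*18 = -21*27*18 = -567*18 = -10206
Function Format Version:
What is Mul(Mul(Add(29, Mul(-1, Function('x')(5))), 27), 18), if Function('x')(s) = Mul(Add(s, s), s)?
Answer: -10206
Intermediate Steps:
Function('x')(s) = Mul(2, Pow(s, 2)) (Function('x')(s) = Mul(Mul(2, s), s) = Mul(2, Pow(s, 2)))
Mul(Mul(Add(29, Mul(-1, Function('x')(5))), 27), 18) = Mul(Mul(Add(29, Mul(-1, Mul(2, Pow(5, 2)))), 27), 18) = Mul(Mul(Add(29, Mul(-1, Mul(2, 25))), 27), 18) = Mul(Mul(Add(29, Mul(-1, 50)), 27), 18) = Mul(Mul(Add(29, -50), 27), 18) = Mul(Mul(-21, 27), 18) = Mul(-567, 18) = -10206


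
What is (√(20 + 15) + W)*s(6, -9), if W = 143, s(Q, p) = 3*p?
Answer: -3861 - 27*√35 ≈ -4020.7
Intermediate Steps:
(√(20 + 15) + W)*s(6, -9) = (√(20 + 15) + 143)*(3*(-9)) = (√35 + 143)*(-27) = (143 + √35)*(-27) = -3861 - 27*√35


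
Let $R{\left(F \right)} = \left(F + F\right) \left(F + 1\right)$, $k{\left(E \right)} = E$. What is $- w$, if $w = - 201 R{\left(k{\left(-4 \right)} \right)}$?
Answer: $4824$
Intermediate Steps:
$R{\left(F \right)} = 2 F \left(1 + F\right)$
$w = -4824$ ($w = - 201 \cdot 2 \left(-4\right) \left(1 - 4\right) = - 201 \cdot 2 \left(-4\right) \left(-3\right) = \left(-201\right) 24 = -4824$)
$- w = \left(-1\right) \left(-4824\right) = 4824$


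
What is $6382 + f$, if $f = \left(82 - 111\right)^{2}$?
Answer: $7223$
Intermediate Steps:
$f = 841$ ($f = \left(-29\right)^{2} = 841$)
$6382 + f = 6382 + 841 = 7223$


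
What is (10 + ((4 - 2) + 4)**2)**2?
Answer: 2116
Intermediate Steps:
(10 + ((4 - 2) + 4)**2)**2 = (10 + (2 + 4)**2)**2 = (10 + 6**2)**2 = (10 + 36)**2 = 46**2 = 2116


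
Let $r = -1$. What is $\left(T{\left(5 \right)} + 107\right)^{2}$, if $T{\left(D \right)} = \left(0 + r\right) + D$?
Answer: $12321$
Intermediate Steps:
$T{\left(D \right)} = -1 + D$ ($T{\left(D \right)} = \left(0 - 1\right) + D = -1 + D$)
$\left(T{\left(5 \right)} + 107\right)^{2} = \left(\left(-1 + 5\right) + 107\right)^{2} = \left(4 + 107\right)^{2} = 111^{2} = 12321$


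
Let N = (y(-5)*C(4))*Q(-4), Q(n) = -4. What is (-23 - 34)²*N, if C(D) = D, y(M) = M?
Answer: 259920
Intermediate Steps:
N = 80 (N = -5*4*(-4) = -20*(-4) = 80)
(-23 - 34)²*N = (-23 - 34)²*80 = (-57)²*80 = 3249*80 = 259920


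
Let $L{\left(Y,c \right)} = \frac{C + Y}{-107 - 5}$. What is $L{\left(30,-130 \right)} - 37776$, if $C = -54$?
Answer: $- \frac{528861}{14} \approx -37776.0$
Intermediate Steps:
$L{\left(Y,c \right)} = \frac{27}{56} - \frac{Y}{112}$ ($L{\left(Y,c \right)} = \frac{-54 + Y}{-107 - 5} = \frac{-54 + Y}{-112} = \left(-54 + Y\right) \left(- \frac{1}{112}\right) = \frac{27}{56} - \frac{Y}{112}$)
$L{\left(30,-130 \right)} - 37776 = \left(\frac{27}{56} - \frac{15}{56}\right) - 37776 = \frac{3}{14} - 37776 = - \frac{528861}{14}$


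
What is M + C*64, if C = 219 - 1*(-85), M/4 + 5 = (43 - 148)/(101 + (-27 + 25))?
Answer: 641248/33 ≈ 19432.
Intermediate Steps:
M = -800/33 (M = -20 + 4*((43 - 148)/(101 + (-27 + 25))) = -20 + 4*(-105/(101 - 2)) = -20 + 4*(-105/99) = -20 + 4*(-105*1/99) = -20 + 4*(-35/33) = -20 - 140/33 = -800/33 ≈ -24.242)
C = 304 (C = 219 + 85 = 304)
M + C*64 = -800/33 + 304*64 = -800/33 + 19456 = 641248/33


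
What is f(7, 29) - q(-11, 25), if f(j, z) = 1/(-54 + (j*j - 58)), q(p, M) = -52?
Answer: 3275/63 ≈ 51.984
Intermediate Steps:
f(j, z) = 1/(-112 + j**2) (f(j, z) = 1/(-54 + (j**2 - 58)) = 1/(-54 + (-58 + j**2)) = 1/(-112 + j**2))
f(7, 29) - q(-11, 25) = 1/(-112 + 7**2) - 1*(-52) = 1/(-112 + 49) + 52 = 1/(-63) + 52 = -1/63 + 52 = 3275/63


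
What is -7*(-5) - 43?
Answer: -8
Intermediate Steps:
-7*(-5) - 43 = 35 - 43 = -8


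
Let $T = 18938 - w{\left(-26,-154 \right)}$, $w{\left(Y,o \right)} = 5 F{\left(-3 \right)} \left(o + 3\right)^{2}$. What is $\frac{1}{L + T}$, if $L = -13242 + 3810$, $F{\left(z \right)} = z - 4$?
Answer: $\frac{1}{807541} \approx 1.2383 \cdot 10^{-6}$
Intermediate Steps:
$F{\left(z \right)} = -4 + z$ ($F{\left(z \right)} = z - 4 = -4 + z$)
$w{\left(Y,o \right)} = - 35 \left(3 + o\right)^{2}$ ($w{\left(Y,o \right)} = 5 \left(-4 - 3\right) \left(o + 3\right)^{2} = 5 \left(-7\right) \left(3 + o\right)^{2} = - 35 \left(3 + o\right)^{2}$)
$T = 816973$ ($T = 18938 - - 35 \left(3 - 154\right)^{2} = 18938 - - 35 \left(-151\right)^{2} = 18938 - \left(-35\right) 22801 = 18938 - -798035 = 18938 + 798035 = 816973$)
$L = -9432$
$\frac{1}{L + T} = \frac{1}{-9432 + 816973} = \frac{1}{807541}$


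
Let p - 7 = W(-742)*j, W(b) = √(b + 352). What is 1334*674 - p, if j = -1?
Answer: 899109 + I*√390 ≈ 8.9911e+5 + 19.748*I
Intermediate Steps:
W(b) = √(352 + b)
p = 7 - I*√390 (p = 7 + √(352 - 742)*(-1) = 7 + √(-390)*(-1) = 7 + (I*√390)*(-1) = 7 - I*√390 ≈ 7.0 - 19.748*I)
1334*674 - p = 1334*674 - (7 - I*√390) = 899116 + (-7 + I*√390) = 899109 + I*√390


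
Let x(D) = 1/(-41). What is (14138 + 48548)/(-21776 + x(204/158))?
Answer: -2570126/892817 ≈ -2.8787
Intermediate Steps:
x(D) = -1/41
(14138 + 48548)/(-21776 + x(204/158)) = (14138 + 48548)/(-21776 - 1/41) = 62686/(-892817/41) = 62686*(-41/892817) = -2570126/892817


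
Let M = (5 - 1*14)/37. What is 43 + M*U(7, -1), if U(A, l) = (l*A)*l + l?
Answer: 1537/37 ≈ 41.541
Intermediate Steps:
M = -9/37 (M = (5 - 14)*(1/37) = -9*1/37 = -9/37 ≈ -0.24324)
U(A, l) = l + A*l² (U(A, l) = (A*l)*l + l = A*l² + l = l + A*l²)
43 + M*U(7, -1) = 43 - (-9)*(1 + 7*(-1))/37 = 43 - (-9)*(1 - 7)/37 = 43 - (-9)*(-6)/37 = 43 - 9/37*6 = 43 - 54/37 = 1537/37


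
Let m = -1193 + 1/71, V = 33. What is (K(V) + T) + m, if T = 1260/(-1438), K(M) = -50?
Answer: -63497918/51049 ≈ -1243.9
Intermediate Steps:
m = -84702/71 (m = -1193 + 1/71 = -84702/71 ≈ -1193.0)
T = -630/719 (T = 1260*(-1/1438) = -630/719 ≈ -0.87622)
(K(V) + T) + m = (-50 - 630/719) - 84702/71 = -36580/719 - 84702/71 = -63497918/51049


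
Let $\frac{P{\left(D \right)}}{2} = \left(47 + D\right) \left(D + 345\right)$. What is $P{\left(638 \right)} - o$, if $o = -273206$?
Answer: $1619916$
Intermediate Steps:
$P{\left(D \right)} = 2 \left(47 + D\right) \left(345 + D\right)$ ($P{\left(D \right)} = 2 \left(47 + D\right) \left(D + 345\right) = 2 \left(47 + D\right) \left(345 + D\right)$)
$P{\left(638 \right)} - o = \left(32430 + 2 \cdot 638^{2} + 784 \cdot 638\right) - -273206 = \left(32430 + 2 \cdot 407044 + 500192\right) + 273206 = \left(32430 + 814088 + 500192\right) + 273206 = 1346710 + 273206 = 1619916$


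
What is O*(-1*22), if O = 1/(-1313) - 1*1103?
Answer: 31861280/1313 ≈ 24266.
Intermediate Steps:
O = -1448240/1313 (O = -1/1313 - 1103 = -1448240/1313 ≈ -1103.0)
O*(-1*22) = -(-1448240)*22/1313 = -1448240/1313*(-22) = 31861280/1313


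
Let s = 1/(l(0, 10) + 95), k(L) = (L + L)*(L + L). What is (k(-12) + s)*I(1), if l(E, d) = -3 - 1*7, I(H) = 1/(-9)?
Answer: -48961/765 ≈ -64.001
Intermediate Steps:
I(H) = -⅑
k(L) = 4*L² (k(L) = (2*L)*(2*L) = 4*L²)
l(E, d) = -10 (l(E, d) = -3 - 7 = -10)
s = 1/85 (s = 1/(-10 + 95) = 1/85 ≈ 0.011765)
(k(-12) + s)*I(1) = (4*(-12)² + 1/85)*(-⅑) = (4*144 + 1/85)*(-⅑) = (576 + 1/85)*(-⅑) = (48961/85)*(-⅑) = -48961/765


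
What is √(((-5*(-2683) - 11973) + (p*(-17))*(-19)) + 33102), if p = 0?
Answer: 4*√2159 ≈ 185.86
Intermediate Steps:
√(((-5*(-2683) - 11973) + (p*(-17))*(-19)) + 33102) = √(((-5*(-2683) - 11973) + (0*(-17))*(-19)) + 33102) = √(((13415 - 11973) + 0*(-19)) + 33102) = √((1442 + 0) + 33102) = √(1442 + 33102) = √34544 = 4*√2159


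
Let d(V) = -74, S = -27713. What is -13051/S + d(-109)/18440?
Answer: 119304839/255513860 ≈ 0.46692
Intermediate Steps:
-13051/S + d(-109)/18440 = -13051/(-27713) - 74/18440 = -13051*(-1/27713) - 74*1/18440 = 13051/27713 - 37/9220 = 119304839/255513860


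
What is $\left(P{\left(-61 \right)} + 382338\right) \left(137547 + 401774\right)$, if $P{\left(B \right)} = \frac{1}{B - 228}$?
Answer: $\frac{59592641172601}{289} \approx 2.062 \cdot 10^{11}$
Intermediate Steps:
$P{\left(B \right)} = \frac{1}{-228 + B}$
$\left(P{\left(-61 \right)} + 382338\right) \left(137547 + 401774\right) = \left(\frac{1}{-228 - 61} + 382338\right) \left(137547 + 401774\right) = \left(\frac{1}{-289} + 382338\right) 539321 = \left(- \frac{1}{289} + 382338\right) 539321 = \frac{110495681}{289} \cdot 539321 = \frac{59592641172601}{289}$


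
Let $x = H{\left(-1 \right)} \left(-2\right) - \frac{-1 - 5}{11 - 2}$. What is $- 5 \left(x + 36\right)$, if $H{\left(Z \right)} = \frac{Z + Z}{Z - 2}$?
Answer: $- \frac{530}{3} \approx -176.67$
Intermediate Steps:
$H{\left(Z \right)} = \frac{2 Z}{-2 + Z}$
$x = - \frac{2}{3}$ ($x = 2 \left(-1\right) \frac{1}{-2 - 1} \left(-2\right) - \frac{-1 - 5}{11 - 2} = 2 \left(-1\right) \frac{1}{-3} \left(-2\right) - - \frac{6}{9} = 2 \left(-1\right) \left(- \frac{1}{3}\right) \left(-2\right) - \left(-6\right) \frac{1}{9} = \frac{2}{3} \left(-2\right) - - \frac{2}{3} = - \frac{4}{3} + \frac{2}{3} = - \frac{2}{3} \approx -0.66667$)
$- 5 \left(x + 36\right) = - 5 \left(- \frac{2}{3} + 36\right) = \left(-5\right) \frac{106}{3} = - \frac{530}{3}$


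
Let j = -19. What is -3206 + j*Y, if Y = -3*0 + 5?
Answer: -3301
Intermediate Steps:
Y = 5 (Y = 0 + 5 = 5)
-3206 + j*Y = -3206 - 19*5 = -3206 - 95 = -3301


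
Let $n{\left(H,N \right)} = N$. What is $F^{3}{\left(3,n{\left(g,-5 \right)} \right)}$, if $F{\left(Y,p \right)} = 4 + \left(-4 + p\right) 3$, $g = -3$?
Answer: $-12167$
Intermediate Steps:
$F{\left(Y,p \right)} = -8 + 3 p$ ($F{\left(Y,p \right)} = 4 + \left(-12 + 3 p\right) = -8 + 3 p$)
$F^{3}{\left(3,n{\left(g,-5 \right)} \right)} = \left(-8 + 3 \left(-5\right)\right)^{3} = \left(-8 - 15\right)^{3} = \left(-23\right)^{3} = -12167$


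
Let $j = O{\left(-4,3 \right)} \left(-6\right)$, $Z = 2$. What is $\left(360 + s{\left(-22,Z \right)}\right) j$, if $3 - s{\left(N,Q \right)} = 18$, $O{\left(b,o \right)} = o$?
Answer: $-6210$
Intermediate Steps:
$s{\left(N,Q \right)} = -15$ ($s{\left(N,Q \right)} = 3 - 18 = -15$)
$j = -18$ ($j = 3 \left(-6\right) = -18$)
$\left(360 + s{\left(-22,Z \right)}\right) j = \left(360 - 15\right) \left(-18\right) = 345 \left(-18\right) = -6210$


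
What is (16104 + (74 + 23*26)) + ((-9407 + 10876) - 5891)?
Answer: 12354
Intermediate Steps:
(16104 + (74 + 23*26)) + ((-9407 + 10876) - 5891) = (16104 + (74 + 598)) + (1469 - 5891) = (16104 + 672) - 4422 = 16776 - 4422 = 12354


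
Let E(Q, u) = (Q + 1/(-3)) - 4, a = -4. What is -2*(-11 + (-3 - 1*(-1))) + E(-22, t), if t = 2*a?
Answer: -1/3 ≈ -0.33333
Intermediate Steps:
t = -8 (t = 2*(-4) = -8)
E(Q, u) = -13/3 + Q (E(Q, u) = (Q - 1/3) - 4 = (-1/3 + Q) - 4 = -13/3 + Q)
-2*(-11 + (-3 - 1*(-1))) + E(-22, t) = -2*(-11 + (-3 - 1*(-1))) + (-13/3 - 22) = -2*(-11 + (-3 + 1)) - 79/3 = -2*(-11 - 2) - 79/3 = -2*(-13) - 79/3 = -1*(-26) - 79/3 = 26 - 79/3 = -1/3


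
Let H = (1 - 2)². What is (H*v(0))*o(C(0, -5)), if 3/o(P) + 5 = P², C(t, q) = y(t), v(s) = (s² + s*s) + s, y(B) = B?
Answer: 0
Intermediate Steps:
v(s) = s + 2*s² (v(s) = (s² + s²) + s = 2*s² + s = s + 2*s²)
C(t, q) = t
H = 1 (H = (-1)² = 1)
o(P) = 3/(-5 + P²)
(H*v(0))*o(C(0, -5)) = (1*(0*(1 + 2*0)))*(3/(-5 + 0²)) = (1*(0*(1 + 0)))*(3/(-5 + 0)) = (1*(0*1))*(3/(-5)) = (1*0)*(3*(-⅕)) = 0*(-⅗) = 0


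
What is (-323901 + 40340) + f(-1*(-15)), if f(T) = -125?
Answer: -283686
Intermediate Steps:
(-323901 + 40340) + f(-1*(-15)) = (-323901 + 40340) - 125 = -283561 - 125 = -283686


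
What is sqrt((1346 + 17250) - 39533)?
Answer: I*sqrt(20937) ≈ 144.7*I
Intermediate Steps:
sqrt((1346 + 17250) - 39533) = sqrt(18596 - 39533) = sqrt(-20937) = I*sqrt(20937)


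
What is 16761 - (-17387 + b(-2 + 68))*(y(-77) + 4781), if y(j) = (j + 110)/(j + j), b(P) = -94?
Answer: 1170255465/14 ≈ 8.3590e+7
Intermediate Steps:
y(j) = (110 + j)/(2*j) (y(j) = (110 + j)/((2*j)) = (110 + j)*(1/(2*j)) = (110 + j)/(2*j))
16761 - (-17387 + b(-2 + 68))*(y(-77) + 4781) = 16761 - (-17387 - 94)*((½)*(110 - 77)/(-77) + 4781) = 16761 - (-17481)*((½)*(-1/77)*33 + 4781) = 16761 - (-17481)*(-3/14 + 4781) = 16761 - (-17481)*66931/14 = 16761 - 1*(-1170020811/14) = 16761 + 1170020811/14 = 1170255465/14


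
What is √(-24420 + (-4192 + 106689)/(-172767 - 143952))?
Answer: I*√272180583366107/105573 ≈ 156.27*I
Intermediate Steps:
√(-24420 + (-4192 + 106689)/(-172767 - 143952)) = √(-24420 + 102497/(-316719)) = √(-24420 + 102497*(-1/316719)) = √(-24420 - 102497/316719) = √(-7734380477/316719) = I*√272180583366107/105573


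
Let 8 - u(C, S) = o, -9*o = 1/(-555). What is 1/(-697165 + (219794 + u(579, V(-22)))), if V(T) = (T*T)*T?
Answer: -4995/2384428186 ≈ -2.0948e-6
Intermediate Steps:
V(T) = T³ (V(T) = T²*T = T³)
o = 1/4995 (o = -⅑/(-555) = -⅑*(-1/555) = 1/4995 ≈ 0.00020020)
u(C, S) = 39959/4995 (u(C, S) = 8 - 1*1/4995 = 8 - 1/4995 = 39959/4995)
1/(-697165 + (219794 + u(579, V(-22)))) = 1/(-697165 + (219794 + 39959/4995)) = 1/(-697165 + 1097910989/4995) = 1/(-2384428186/4995) = -4995/2384428186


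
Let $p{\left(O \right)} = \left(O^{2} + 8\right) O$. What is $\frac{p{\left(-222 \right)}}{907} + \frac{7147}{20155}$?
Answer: $- \frac{220546135391}{18280585} \approx -12065.0$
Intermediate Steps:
$p{\left(O \right)} = O \left(8 + O^{2}\right)$ ($p{\left(O \right)} = \left(8 + O^{2}\right) O = O \left(8 + O^{2}\right)$)
$\frac{p{\left(-222 \right)}}{907} + \frac{7147}{20155} = \frac{\left(-222\right) \left(8 + \left(-222\right)^{2}\right)}{907} + \frac{7147}{20155} = - 222 \left(8 + 49284\right) \frac{1}{907} + 7147 \cdot \frac{1}{20155} = \left(-222\right) 49292 \cdot \frac{1}{907} + \frac{7147}{20155} = \left(-10942824\right) \frac{1}{907} + \frac{7147}{20155} = - \frac{10942824}{907} + \frac{7147}{20155} = - \frac{220546135391}{18280585}$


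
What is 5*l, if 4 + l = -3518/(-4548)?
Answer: -36685/2274 ≈ -16.132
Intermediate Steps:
l = -7337/2274 (l = -4 - 3518/(-4548) = -4 - 3518*(-1/4548) = -4 + 1759/2274 = -7337/2274 ≈ -3.2265)
5*l = 5*(-7337/2274) = -36685/2274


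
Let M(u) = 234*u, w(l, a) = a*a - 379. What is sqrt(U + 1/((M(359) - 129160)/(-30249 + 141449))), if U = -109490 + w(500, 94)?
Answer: I*sqrt(51499889900857)/22577 ≈ 317.86*I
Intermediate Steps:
w(l, a) = -379 + a**2 (w(l, a) = a**2 - 379 = -379 + a**2)
U = -101033 (U = -109490 + (-379 + 94**2) = -109490 + (-379 + 8836) = -109490 + 8457 = -101033)
sqrt(U + 1/((M(359) - 129160)/(-30249 + 141449))) = sqrt(-101033 + 1/((234*359 - 129160)/(-30249 + 141449))) = sqrt(-101033 + 1/((84006 - 129160)/111200)) = sqrt(-101033 + 1/(-45154*1/111200)) = sqrt(-101033 + 1/(-22577/55600)) = sqrt(-101033 - 55600/22577) = sqrt(-2281077641/22577) = I*sqrt(51499889900857)/22577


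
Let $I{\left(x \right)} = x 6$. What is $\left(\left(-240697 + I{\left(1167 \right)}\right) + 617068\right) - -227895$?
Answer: $611268$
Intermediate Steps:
$I{\left(x \right)} = 6 x$
$\left(\left(-240697 + I{\left(1167 \right)}\right) + 617068\right) - -227895 = \left(\left(-240697 + 6 \cdot 1167\right) + 617068\right) - -227895 = \left(\left(-240697 + 7002\right) + 617068\right) + 227895 = \left(-233695 + 617068\right) + 227895 = 383373 + 227895 = 611268$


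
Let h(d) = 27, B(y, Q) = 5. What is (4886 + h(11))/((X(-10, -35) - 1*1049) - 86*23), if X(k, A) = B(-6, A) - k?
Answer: -4913/3012 ≈ -1.6311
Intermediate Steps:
X(k, A) = 5 - k
(4886 + h(11))/((X(-10, -35) - 1*1049) - 86*23) = (4886 + 27)/(((5 - 1*(-10)) - 1*1049) - 86*23) = 4913/(((5 + 10) - 1049) - 1978) = 4913/((15 - 1049) - 1978) = 4913/(-1034 - 1978) = 4913/(-3012) = 4913*(-1/3012) = -4913/3012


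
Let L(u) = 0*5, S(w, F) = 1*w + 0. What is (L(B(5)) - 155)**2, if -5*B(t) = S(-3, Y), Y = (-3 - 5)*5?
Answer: 24025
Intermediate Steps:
Y = -40 (Y = -8*5 = -40)
S(w, F) = w (S(w, F) = w + 0 = w)
B(t) = 3/5 (B(t) = -1/5*(-3) = 3/5)
L(u) = 0
(L(B(5)) - 155)**2 = (0 - 155)**2 = (-155)**2 = 24025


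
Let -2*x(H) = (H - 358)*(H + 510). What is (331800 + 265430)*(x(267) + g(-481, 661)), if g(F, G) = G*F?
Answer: -168769732625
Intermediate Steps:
x(H) = -(-358 + H)*(510 + H)/2 (x(H) = -(H - 358)*(H + 510)/2 = -(-358 + H)*(510 + H)/2)
g(F, G) = F*G
(331800 + 265430)*(x(267) + g(-481, 661)) = (331800 + 265430)*((91290 - 76*267 - 1/2*267**2) - 481*661) = 597230*((91290 - 20292 - 1/2*71289) - 317941) = 597230*((91290 - 20292 - 71289/2) - 317941) = 597230*(70707/2 - 317941) = 597230*(-565175/2) = -168769732625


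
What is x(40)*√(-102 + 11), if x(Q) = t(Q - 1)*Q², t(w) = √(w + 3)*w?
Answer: 436800*I*√78 ≈ 3.8577e+6*I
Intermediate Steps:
t(w) = w*√(3 + w) (t(w) = √(3 + w)*w = w*√(3 + w))
x(Q) = Q²*√(2 + Q)*(-1 + Q) (x(Q) = ((Q - 1)*√(3 + (Q - 1)))*Q² = ((-1 + Q)*√(3 + (-1 + Q)))*Q² = ((-1 + Q)*√(2 + Q))*Q² = (√(2 + Q)*(-1 + Q))*Q² = Q²*√(2 + Q)*(-1 + Q))
x(40)*√(-102 + 11) = (40²*√(2 + 40)*(-1 + 40))*√(-102 + 11) = (1600*√42*39)*√(-91) = (62400*√42)*(I*√91) = 436800*I*√78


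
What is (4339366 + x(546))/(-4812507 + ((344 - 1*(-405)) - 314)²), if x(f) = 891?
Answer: -4340257/4623282 ≈ -0.93878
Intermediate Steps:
(4339366 + x(546))/(-4812507 + ((344 - 1*(-405)) - 314)²) = (4339366 + 891)/(-4812507 + ((344 - 1*(-405)) - 314)²) = 4340257/(-4812507 + ((344 + 405) - 314)²) = 4340257/(-4812507 + (749 - 314)²) = 4340257/(-4812507 + 435²) = 4340257/(-4812507 + 189225) = 4340257/(-4623282) = 4340257*(-1/4623282) = -4340257/4623282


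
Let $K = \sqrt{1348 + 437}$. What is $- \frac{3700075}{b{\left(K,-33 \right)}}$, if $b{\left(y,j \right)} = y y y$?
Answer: $- \frac{148003 \sqrt{1785}}{127449} \approx -49.063$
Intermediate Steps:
$K = \sqrt{1785} \approx 42.249$
$b{\left(y,j \right)} = y^{3}$ ($b{\left(y,j \right)} = y^{2} y = y^{3}$)
$- \frac{3700075}{b{\left(K,-33 \right)}} = - \frac{3700075}{\left(\sqrt{1785}\right)^{3}} = - \frac{3700075}{1785 \sqrt{1785}} = - 3700075 \frac{\sqrt{1785}}{3186225} = - \frac{148003 \sqrt{1785}}{127449}$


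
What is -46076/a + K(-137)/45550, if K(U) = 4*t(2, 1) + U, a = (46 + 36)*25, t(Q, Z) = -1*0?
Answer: -41980853/1867550 ≈ -22.479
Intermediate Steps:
t(Q, Z) = 0
a = 2050 (a = 82*25 = 2050)
K(U) = U (K(U) = 4*0 + U = 0 + U = U)
-46076/a + K(-137)/45550 = -46076/2050 - 137/45550 = -46076*1/2050 - 137*1/45550 = -23038/1025 - 137/45550 = -41980853/1867550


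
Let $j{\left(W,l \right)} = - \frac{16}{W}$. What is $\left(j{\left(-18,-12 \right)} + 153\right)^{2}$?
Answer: $\frac{1918225}{81} \approx 23682.0$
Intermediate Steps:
$\left(j{\left(-18,-12 \right)} + 153\right)^{2} = \left(- \frac{16}{-18} + 153\right)^{2} = \left(\left(-16\right) \left(- \frac{1}{18}\right) + 153\right)^{2} = \left(\frac{8}{9} + 153\right)^{2} = \left(\frac{1385}{9}\right)^{2} = \frac{1918225}{81}$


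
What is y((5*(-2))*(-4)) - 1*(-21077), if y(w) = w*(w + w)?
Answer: 24277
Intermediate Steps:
y(w) = 2*w**2 (y(w) = w*(2*w) = 2*w**2)
y((5*(-2))*(-4)) - 1*(-21077) = 2*((5*(-2))*(-4))**2 - 1*(-21077) = 2*(-10*(-4))**2 + 21077 = 2*40**2 + 21077 = 2*1600 + 21077 = 3200 + 21077 = 24277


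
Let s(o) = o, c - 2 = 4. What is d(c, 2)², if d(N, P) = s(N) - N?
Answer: 0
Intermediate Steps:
c = 6 (c = 2 + 4 = 6)
d(N, P) = 0 (d(N, P) = N - N = 0)
d(c, 2)² = 0² = 0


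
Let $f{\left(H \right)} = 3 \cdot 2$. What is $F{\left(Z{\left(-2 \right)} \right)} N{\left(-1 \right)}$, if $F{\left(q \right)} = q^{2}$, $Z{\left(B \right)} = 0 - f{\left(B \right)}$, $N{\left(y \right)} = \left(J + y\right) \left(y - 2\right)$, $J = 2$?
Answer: $-108$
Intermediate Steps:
$f{\left(H \right)} = 6$
$N{\left(y \right)} = \left(-2 + y\right) \left(2 + y\right)$ ($N{\left(y \right)} = \left(2 + y\right) \left(y - 2\right) = \left(2 + y\right) \left(-2 + y\right) = \left(-2 + y\right) \left(2 + y\right)$)
$Z{\left(B \right)} = -6$ ($Z{\left(B \right)} = 0 - 6 = -6$)
$F{\left(Z{\left(-2 \right)} \right)} N{\left(-1 \right)} = \left(-6\right)^{2} \left(-4 + \left(-1\right)^{2}\right) = 36 \left(-4 + 1\right) = 36 \left(-3\right) = -108$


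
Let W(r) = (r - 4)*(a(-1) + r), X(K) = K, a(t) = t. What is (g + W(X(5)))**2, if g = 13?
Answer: 289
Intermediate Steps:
W(r) = (-1 + r)*(-4 + r) (W(r) = (r - 4)*(-1 + r) = (-4 + r)*(-1 + r) = (-1 + r)*(-4 + r))
(g + W(X(5)))**2 = (13 + (4 + 5**2 - 5*5))**2 = (13 + (4 + 25 - 25))**2 = (13 + 4)**2 = 17**2 = 289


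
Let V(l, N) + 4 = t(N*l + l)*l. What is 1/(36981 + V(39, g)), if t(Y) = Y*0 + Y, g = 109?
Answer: 1/204287 ≈ 4.8951e-6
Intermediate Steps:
t(Y) = Y (t(Y) = 0 + Y = Y)
V(l, N) = -4 + l*(l + N*l) (V(l, N) = -4 + (N*l + l)*l = -4 + (l + N*l)*l = -4 + l*(l + N*l))
1/(36981 + V(39, g)) = 1/(36981 + (-4 + 39²*(1 + 109))) = 1/(36981 + (-4 + 1521*110)) = 1/(36981 + (-4 + 167310)) = 1/(36981 + 167306) = 1/204287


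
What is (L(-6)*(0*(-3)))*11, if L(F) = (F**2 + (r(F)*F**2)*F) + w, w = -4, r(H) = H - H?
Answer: 0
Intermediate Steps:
r(H) = 0
L(F) = -4 + F**2 (L(F) = (F**2 + (0*F**2)*F) - 4 = (F**2 + 0*F) - 4 = (F**2 + 0) - 4 = F**2 - 4 = -4 + F**2)
(L(-6)*(0*(-3)))*11 = ((-4 + (-6)**2)*(0*(-3)))*11 = ((-4 + 36)*0)*11 = (32*0)*11 = 0*11 = 0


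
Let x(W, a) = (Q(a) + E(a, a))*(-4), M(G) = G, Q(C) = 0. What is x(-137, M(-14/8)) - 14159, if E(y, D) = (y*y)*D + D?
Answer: -226089/16 ≈ -14131.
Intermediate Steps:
E(y, D) = D + D*y**2 (E(y, D) = y**2*D + D = D*y**2 + D = D + D*y**2)
x(W, a) = -4*a*(1 + a**2) (x(W, a) = (0 + a*(1 + a**2))*(-4) = (a*(1 + a**2))*(-4) = -4*a*(1 + a**2))
x(-137, M(-14/8)) - 14159 = -4*(-14/8)*(1 + (-14/8)**2) - 14159 = -4*(-14*1/8)*(1 + (-14*1/8)**2) - 14159 = -4*(-7/4)*(1 + (-7/4)**2) - 14159 = -4*(-7/4)*(1 + 49/16) - 14159 = -4*(-7/4)*65/16 - 14159 = 455/16 - 14159 = -226089/16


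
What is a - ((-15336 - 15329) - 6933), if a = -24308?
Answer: 13290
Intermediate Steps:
a - ((-15336 - 15329) - 6933) = -24308 - ((-15336 - 15329) - 6933) = -24308 - (-30665 - 6933) = -24308 - 1*(-37598) = -24308 + 37598 = 13290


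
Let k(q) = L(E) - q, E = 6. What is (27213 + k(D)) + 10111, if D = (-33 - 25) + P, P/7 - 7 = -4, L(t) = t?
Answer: 37367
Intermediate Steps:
P = 21 (P = 49 + 7*(-4) = 49 - 28 = 21)
D = -37 (D = (-33 - 25) + 21 = -58 + 21 = -37)
k(q) = 6 - q
(27213 + k(D)) + 10111 = (27213 + (6 - 1*(-37))) + 10111 = (27213 + (6 + 37)) + 10111 = (27213 + 43) + 10111 = 27256 + 10111 = 37367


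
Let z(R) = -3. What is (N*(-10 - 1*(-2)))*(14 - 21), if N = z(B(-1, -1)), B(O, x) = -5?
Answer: -168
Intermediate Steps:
N = -3
(N*(-10 - 1*(-2)))*(14 - 21) = (-3*(-10 - 1*(-2)))*(14 - 21) = -3*(-10 + 2)*(-7) = -3*(-8)*(-7) = 24*(-7) = -168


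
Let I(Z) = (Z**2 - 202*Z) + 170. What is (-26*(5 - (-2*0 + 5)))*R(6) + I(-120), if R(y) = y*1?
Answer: 38810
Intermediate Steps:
R(y) = y
I(Z) = 170 + Z**2 - 202*Z
(-26*(5 - (-2*0 + 5)))*R(6) + I(-120) = -26*(5 - (-2*0 + 5))*6 + (170 + (-120)**2 - 202*(-120)) = -26*(5 - (0 + 5))*6 + (170 + 14400 + 24240) = -26*(5 - 1*5)*6 + 38810 = -26*(5 - 5)*6 + 38810 = -26*0*6 + 38810 = 0*6 + 38810 = 0 + 38810 = 38810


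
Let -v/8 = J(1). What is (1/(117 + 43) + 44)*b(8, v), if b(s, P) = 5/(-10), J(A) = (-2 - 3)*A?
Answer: -7041/320 ≈ -22.003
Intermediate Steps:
J(A) = -5*A
v = 40 (v = -(-40) = -8*(-5) = 40)
b(s, P) = -½ (b(s, P) = 5*(-⅒) = -½)
(1/(117 + 43) + 44)*b(8, v) = (1/(117 + 43) + 44)*(-½) = (1/160 + 44)*(-½) = (7041/160)*(-½) = -7041/320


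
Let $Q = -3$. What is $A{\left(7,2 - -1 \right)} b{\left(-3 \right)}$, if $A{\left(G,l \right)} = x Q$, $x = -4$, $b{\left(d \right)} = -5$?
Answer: $-60$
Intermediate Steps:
$A{\left(G,l \right)} = 12$ ($A{\left(G,l \right)} = \left(-4\right) \left(-3\right) = 12$)
$A{\left(7,2 - -1 \right)} b{\left(-3 \right)} = 12 \left(-5\right) = -60$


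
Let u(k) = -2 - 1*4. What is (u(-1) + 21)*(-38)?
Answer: -570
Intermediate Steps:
u(k) = -6 (u(k) = -2 - 4 = -6)
(u(-1) + 21)*(-38) = (-6 + 21)*(-38) = 15*(-38) = -570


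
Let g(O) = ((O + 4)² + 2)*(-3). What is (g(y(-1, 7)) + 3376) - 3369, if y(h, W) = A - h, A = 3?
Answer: -191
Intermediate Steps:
y(h, W) = 3 - h
g(O) = -6 - 3*(4 + O)² (g(O) = ((4 + O)² + 2)*(-3) = (2 + (4 + O)²)*(-3) = -6 - 3*(4 + O)²)
(g(y(-1, 7)) + 3376) - 3369 = ((-6 - 3*(4 + (3 - 1*(-1)))²) + 3376) - 3369 = ((-6 - 3*(4 + (3 + 1))²) + 3376) - 3369 = ((-6 - 3*(4 + 4)²) + 3376) - 3369 = ((-6 - 3*8²) + 3376) - 3369 = ((-6 - 3*64) + 3376) - 3369 = ((-6 - 192) + 3376) - 3369 = (-198 + 3376) - 3369 = 3178 - 3369 = -191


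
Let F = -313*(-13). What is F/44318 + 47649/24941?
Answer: 316170473/157905034 ≈ 2.0023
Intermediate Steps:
F = 4069
F/44318 + 47649/24941 = 4069/44318 + 47649/24941 = 4069*(1/44318) + 47649*(1/24941) = 4069/44318 + 6807/3563 = 316170473/157905034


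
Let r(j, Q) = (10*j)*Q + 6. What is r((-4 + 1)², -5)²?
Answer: 197136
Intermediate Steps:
r(j, Q) = 6 + 10*Q*j (r(j, Q) = 10*Q*j + 6 = 6 + 10*Q*j)
r((-4 + 1)², -5)² = (6 + 10*(-5)*(-4 + 1)²)² = (6 + 10*(-5)*(-3)²)² = (6 + 10*(-5)*9)² = (6 - 450)² = (-444)² = 197136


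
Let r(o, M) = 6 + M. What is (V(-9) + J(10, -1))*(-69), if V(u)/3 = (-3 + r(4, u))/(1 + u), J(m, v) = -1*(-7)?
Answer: -2553/4 ≈ -638.25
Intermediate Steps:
J(m, v) = 7
V(u) = 3*(3 + u)/(1 + u) (V(u) = 3*((-3 + (6 + u))/(1 + u)) = 3*((3 + u)/(1 + u)) = 3*(3 + u)/(1 + u))
(V(-9) + J(10, -1))*(-69) = (3*(3 - 9)/(1 - 9) + 7)*(-69) = (3*(-6)/(-8) + 7)*(-69) = (3*(-⅛)*(-6) + 7)*(-69) = (9/4 + 7)*(-69) = (37/4)*(-69) = -2553/4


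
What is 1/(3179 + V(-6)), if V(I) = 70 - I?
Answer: 1/3255 ≈ 0.00030722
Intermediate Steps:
1/(3179 + V(-6)) = 1/(3179 + (70 - 1*(-6))) = 1/(3179 + (70 + 6)) = 1/(3179 + 76) = 1/3255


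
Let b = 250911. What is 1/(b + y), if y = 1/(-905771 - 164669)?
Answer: 1070440/268585170839 ≈ 3.9855e-6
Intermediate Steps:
y = -1/1070440 (y = 1/(-1070440) = -1/1070440 ≈ -9.3420e-7)
1/(b + y) = 1/(250911 - 1/1070440) = 1/(268585170839/1070440) = 1070440/268585170839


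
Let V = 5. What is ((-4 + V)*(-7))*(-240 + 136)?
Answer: 728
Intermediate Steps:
((-4 + V)*(-7))*(-240 + 136) = ((-4 + 5)*(-7))*(-240 + 136) = (1*(-7))*(-104) = -7*(-104) = 728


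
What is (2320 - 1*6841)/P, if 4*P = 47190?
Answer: -274/715 ≈ -0.38322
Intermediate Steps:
P = 23595/2 (P = (¼)*47190 = 23595/2 ≈ 11798.)
(2320 - 1*6841)/P = (2320 - 1*6841)/(23595/2) = (2320 - 6841)*(2/23595) = -4521*2/23595 = -274/715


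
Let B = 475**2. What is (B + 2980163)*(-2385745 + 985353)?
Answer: -4489359868896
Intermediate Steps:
B = 225625
(B + 2980163)*(-2385745 + 985353) = (225625 + 2980163)*(-2385745 + 985353) = 3205788*(-1400392) = -4489359868896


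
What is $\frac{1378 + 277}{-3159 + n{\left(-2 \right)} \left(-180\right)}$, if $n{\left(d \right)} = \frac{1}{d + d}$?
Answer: $- \frac{1655}{3114} \approx -0.53147$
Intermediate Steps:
$n{\left(d \right)} = \frac{1}{2 d}$
$\frac{1378 + 277}{-3159 + n{\left(-2 \right)} \left(-180\right)} = \frac{1378 + 277}{-3159 + \frac{1}{2 \left(-2\right)} \left(-180\right)} = \frac{1655}{-3159 + \frac{1}{2} \left(- \frac{1}{2}\right) \left(-180\right)} = \frac{1655}{-3159 - -45} = \frac{1655}{-3159 + 45} = \frac{1655}{-3114} = 1655 \left(- \frac{1}{3114}\right) = - \frac{1655}{3114}$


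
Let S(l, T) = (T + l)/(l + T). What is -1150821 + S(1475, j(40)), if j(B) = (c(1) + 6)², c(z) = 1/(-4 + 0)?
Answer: -1150820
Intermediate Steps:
c(z) = -¼ (c(z) = 1/(-4) = -¼)
j(B) = 529/16 (j(B) = (-¼ + 6)² = (23/4)² = 529/16)
S(l, T) = 1 (S(l, T) = (T + l)/(T + l) = 1)
-1150821 + S(1475, j(40)) = -1150821 + 1 = -1150820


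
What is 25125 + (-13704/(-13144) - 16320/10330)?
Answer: 42641715528/1697219 ≈ 25124.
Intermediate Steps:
25125 + (-13704/(-13144) - 16320/10330) = 25125 + (-13704*(-1/13144) - 16320*1/10330) = 25125 + (1713/1643 - 1632/1033) = 25125 - 911847/1697219 = 42641715528/1697219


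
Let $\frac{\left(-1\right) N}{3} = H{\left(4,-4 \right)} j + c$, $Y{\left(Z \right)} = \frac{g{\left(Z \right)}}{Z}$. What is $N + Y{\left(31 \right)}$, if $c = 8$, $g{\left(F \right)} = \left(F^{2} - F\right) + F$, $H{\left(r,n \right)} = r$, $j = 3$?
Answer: $-29$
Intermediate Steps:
$g{\left(F \right)} = F^{2}$
$Y{\left(Z \right)} = Z$ ($Y{\left(Z \right)} = \frac{Z^{2}}{Z} = Z$)
$N = -60$ ($N = - 3 \left(4 \cdot 3 + 8\right) = - 3 \left(12 + 8\right) = \left(-3\right) 20 = -60$)
$N + Y{\left(31 \right)} = -60 + 31 = -29$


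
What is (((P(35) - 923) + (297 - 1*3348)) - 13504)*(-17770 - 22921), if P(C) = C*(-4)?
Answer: 716894038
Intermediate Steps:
P(C) = -4*C
(((P(35) - 923) + (297 - 1*3348)) - 13504)*(-17770 - 22921) = (((-4*35 - 923) + (297 - 1*3348)) - 13504)*(-17770 - 22921) = (((-140 - 923) + (297 - 3348)) - 13504)*(-40691) = ((-1063 - 3051) - 13504)*(-40691) = (-4114 - 13504)*(-40691) = -17618*(-40691) = 716894038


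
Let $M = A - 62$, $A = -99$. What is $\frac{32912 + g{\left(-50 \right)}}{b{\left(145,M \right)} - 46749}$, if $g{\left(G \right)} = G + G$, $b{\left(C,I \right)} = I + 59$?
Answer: $- \frac{32812}{46851} \approx -0.70035$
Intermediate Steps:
$M = -161$ ($M = -99 - 62 = -161$)
$b{\left(C,I \right)} = 59 + I$
$g{\left(G \right)} = 2 G$
$\frac{32912 + g{\left(-50 \right)}}{b{\left(145,M \right)} - 46749} = \frac{32912 + 2 \left(-50\right)}{\left(59 - 161\right) - 46749} = \frac{32912 - 100}{-102 - 46749} = \frac{32812}{-46851} = 32812 \left(- \frac{1}{46851}\right) = - \frac{32812}{46851}$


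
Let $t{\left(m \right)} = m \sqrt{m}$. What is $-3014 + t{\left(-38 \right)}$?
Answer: $-3014 - 38 i \sqrt{38} \approx -3014.0 - 234.25 i$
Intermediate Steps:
$t{\left(m \right)} = m^{\frac{3}{2}}$
$-3014 + t{\left(-38 \right)} = -3014 + \left(-38\right)^{\frac{3}{2}} = -3014 - 38 i \sqrt{38}$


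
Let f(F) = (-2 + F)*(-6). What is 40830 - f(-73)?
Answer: 40380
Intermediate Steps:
f(F) = 12 - 6*F
40830 - f(-73) = 40830 - (12 - 6*(-73)) = 40830 - (12 + 438) = 40830 - 1*450 = 40830 - 450 = 40380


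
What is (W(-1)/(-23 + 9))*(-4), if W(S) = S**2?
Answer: 2/7 ≈ 0.28571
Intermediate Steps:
(W(-1)/(-23 + 9))*(-4) = ((-1)**2/(-23 + 9))*(-4) = (1/(-14))*(-4) = -1/14*1*(-4) = -1/14*(-4) = 2/7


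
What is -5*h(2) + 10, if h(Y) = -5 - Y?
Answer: 45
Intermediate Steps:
-5*h(2) + 10 = -5*(-5 - 1*2) + 10 = -5*(-5 - 2) + 10 = -5*(-7) + 10 = 35 + 10 = 45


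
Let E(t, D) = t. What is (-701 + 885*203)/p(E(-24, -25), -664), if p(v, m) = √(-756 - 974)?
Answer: -89477*I*√1730/865 ≈ -4302.5*I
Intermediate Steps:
p(v, m) = I*√1730 (p(v, m) = √(-1730) = I*√1730)
(-701 + 885*203)/p(E(-24, -25), -664) = (-701 + 885*203)/((I*√1730)) = (-701 + 179655)*(-I*√1730/1730) = 178954*(-I*√1730/1730) = -89477*I*√1730/865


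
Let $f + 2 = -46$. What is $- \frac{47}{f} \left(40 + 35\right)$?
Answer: $\frac{1175}{16} \approx 73.438$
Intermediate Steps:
$f = -48$ ($f = -2 - 46 = -48$)
$- \frac{47}{f} \left(40 + 35\right) = - \frac{47}{-48} \left(40 + 35\right) = \left(-47\right) \left(- \frac{1}{48}\right) 75 = \frac{47}{48} \cdot 75 = \frac{1175}{16}$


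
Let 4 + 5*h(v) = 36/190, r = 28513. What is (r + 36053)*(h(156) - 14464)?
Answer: -443617619292/475 ≈ -9.3393e+8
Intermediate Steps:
h(v) = -362/475 (h(v) = -4/5 + (36/190)/5 = -4/5 + (36*(1/190))/5 = -4/5 + (1/5)*(18/95) = -4/5 + 18/475 = -362/475)
(r + 36053)*(h(156) - 14464) = (28513 + 36053)*(-362/475 - 14464) = 64566*(-6870762/475) = -443617619292/475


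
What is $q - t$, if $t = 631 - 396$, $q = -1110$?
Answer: $-1345$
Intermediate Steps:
$t = 235$
$q - t = -1110 - 235 = -1345$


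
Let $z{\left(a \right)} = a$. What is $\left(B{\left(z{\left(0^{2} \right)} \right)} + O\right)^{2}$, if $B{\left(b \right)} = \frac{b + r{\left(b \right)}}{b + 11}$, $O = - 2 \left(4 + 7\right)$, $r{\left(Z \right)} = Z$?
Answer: $484$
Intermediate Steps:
$O = -22$ ($O = \left(-2\right) 11 = -22$)
$B{\left(b \right)} = \frac{2 b}{11 + b}$ ($B{\left(b \right)} = \frac{b + b}{b + 11} = \frac{2 b}{11 + b}$)
$\left(B{\left(z{\left(0^{2} \right)} \right)} + O\right)^{2} = \left(\frac{2 \cdot 0^{2}}{11 + 0^{2}} - 22\right)^{2} = \left(2 \cdot 0 \frac{1}{11 + 0} - 22\right)^{2} = \left(2 \cdot 0 \cdot \frac{1}{11} - 22\right)^{2} = \left(0 - 22\right)^{2} = \left(-22\right)^{2} = 484$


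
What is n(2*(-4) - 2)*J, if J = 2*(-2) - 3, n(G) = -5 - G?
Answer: -35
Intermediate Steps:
J = -7 (J = -4 - 3 = -7)
n(2*(-4) - 2)*J = (-5 - (2*(-4) - 2))*(-7) = (-5 - (-8 - 2))*(-7) = (-5 - 1*(-10))*(-7) = (-5 + 10)*(-7) = 5*(-7) = -35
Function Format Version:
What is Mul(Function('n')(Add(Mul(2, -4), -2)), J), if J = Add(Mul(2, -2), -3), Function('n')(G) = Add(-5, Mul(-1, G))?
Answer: -35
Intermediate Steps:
J = -7 (J = Add(-4, -3) = -7)
Mul(Function('n')(Add(Mul(2, -4), -2)), J) = Mul(Add(-5, Mul(-1, Add(Mul(2, -4), -2))), -7) = Mul(Add(-5, Mul(-1, Add(-8, -2))), -7) = Mul(Add(-5, Mul(-1, -10)), -7) = Mul(Add(-5, 10), -7) = Mul(5, -7) = -35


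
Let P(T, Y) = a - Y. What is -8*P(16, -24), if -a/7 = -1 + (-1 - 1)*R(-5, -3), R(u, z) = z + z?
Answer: 424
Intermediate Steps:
R(u, z) = 2*z
a = -77 (a = -7*(-1 + (-1 - 1)*(2*(-3))) = -7*(-1 - 2*(-6)) = -7*(-1 + 12) = -7*11 = -77)
P(T, Y) = -77 - Y
-8*P(16, -24) = -8*(-77 - 1*(-24)) = -8*(-77 + 24) = -8*(-53) = 424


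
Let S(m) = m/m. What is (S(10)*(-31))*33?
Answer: -1023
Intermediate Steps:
S(m) = 1
(S(10)*(-31))*33 = (1*(-31))*33 = -31*33 = -1023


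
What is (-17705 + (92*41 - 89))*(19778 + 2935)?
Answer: -318481686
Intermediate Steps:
(-17705 + (92*41 - 89))*(19778 + 2935) = (-17705 + (3772 - 89))*22713 = (-17705 + 3683)*22713 = -14022*22713 = -318481686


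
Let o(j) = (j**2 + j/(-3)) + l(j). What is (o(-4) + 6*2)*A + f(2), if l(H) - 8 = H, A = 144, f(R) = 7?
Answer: 4807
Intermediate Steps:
l(H) = 8 + H
o(j) = 8 + j**2 + 2*j/3 (o(j) = (j**2 + j/(-3)) + (8 + j) = (j**2 - j/3) + (8 + j) = 8 + j**2 + 2*j/3)
(o(-4) + 6*2)*A + f(2) = ((8 + (-4)**2 + (2/3)*(-4)) + 6*2)*144 + 7 = ((8 + 16 - 8/3) + 12)*144 + 7 = (64/3 + 12)*144 + 7 = (100/3)*144 + 7 = 4800 + 7 = 4807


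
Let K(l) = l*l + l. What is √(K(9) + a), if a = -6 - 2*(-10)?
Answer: 2*√26 ≈ 10.198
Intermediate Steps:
a = 14 (a = -6 + 20 = 14)
K(l) = l + l² (K(l) = l² + l = l + l²)
√(K(9) + a) = √(9*(1 + 9) + 14) = √(9*10 + 14) = √(90 + 14) = √104 = 2*√26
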